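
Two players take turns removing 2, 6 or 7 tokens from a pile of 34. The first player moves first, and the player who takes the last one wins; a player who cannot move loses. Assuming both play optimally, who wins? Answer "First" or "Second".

Mark each pile size as W (mover wins) or L (mover loses):
i:   0  1  2  3  4  5  6  7  8  9 10 11 12 13 14 15 16 17 18 19 20 21 22 23 24 25 26 27 28 29 30 31 32 33 34
     L  L  W  W  L  L  W  W  W  L  W  W  W  L  L  W  W  L  L  W  W  W  L  W  W  W  L  L  W  W  L  L  W  W  W
Position 34 is W, so the first player wins.

First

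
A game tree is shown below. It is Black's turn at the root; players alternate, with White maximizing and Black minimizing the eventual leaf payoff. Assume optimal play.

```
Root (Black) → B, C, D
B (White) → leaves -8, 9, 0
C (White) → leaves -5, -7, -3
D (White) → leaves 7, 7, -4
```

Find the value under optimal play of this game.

-3

B (White): max(-8, 9, 0) = 9
C (White): max(-5, -7, -3) = -3
D (White): max(7, 7, -4) = 7
Root (Black): min(9, -3, 7) = -3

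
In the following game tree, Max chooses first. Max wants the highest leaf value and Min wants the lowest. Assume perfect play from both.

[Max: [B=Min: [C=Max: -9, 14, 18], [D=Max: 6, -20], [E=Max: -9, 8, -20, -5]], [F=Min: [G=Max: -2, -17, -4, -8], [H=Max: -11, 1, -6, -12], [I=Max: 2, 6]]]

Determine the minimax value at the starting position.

6

C (Max): max(-9, 14, 18) = 18
D (Max): max(6, -20) = 6
E (Max): max(-9, 8, -20, -5) = 8
B (Min): min(18, 6, 8) = 6
G (Max): max(-2, -17, -4, -8) = -2
H (Max): max(-11, 1, -6, -12) = 1
I (Max): max(2, 6) = 6
F (Min): min(-2, 1, 6) = -2
Root (Max): max(6, -2) = 6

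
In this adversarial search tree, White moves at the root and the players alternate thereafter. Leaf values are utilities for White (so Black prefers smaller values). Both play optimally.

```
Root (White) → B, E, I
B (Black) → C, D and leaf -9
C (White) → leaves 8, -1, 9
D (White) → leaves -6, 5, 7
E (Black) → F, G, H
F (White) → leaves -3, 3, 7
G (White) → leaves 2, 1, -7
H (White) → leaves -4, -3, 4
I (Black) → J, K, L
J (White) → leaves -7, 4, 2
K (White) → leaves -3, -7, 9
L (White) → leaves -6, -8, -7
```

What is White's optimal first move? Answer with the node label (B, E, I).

E

C (White): max(8, -1, 9) = 9
D (White): max(-6, 5, 7) = 7
B (Black): min(9, 7, -9) = -9
F (White): max(-3, 3, 7) = 7
G (White): max(2, 1, -7) = 2
H (White): max(-4, -3, 4) = 4
E (Black): min(7, 2, 4) = 2
J (White): max(-7, 4, 2) = 4
K (White): max(-3, -7, 9) = 9
L (White): max(-6, -8, -7) = -6
I (Black): min(4, 9, -6) = -6
Root (White): max(-9, 2, -6) = 2
White picks the child with the highest value: E (value 2).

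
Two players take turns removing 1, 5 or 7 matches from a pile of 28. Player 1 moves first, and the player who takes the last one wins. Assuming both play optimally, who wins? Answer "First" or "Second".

Second

Positions where the player to move wins (W) vs loses (L):
i:   0  1  2  3  4  5  6  7  8  9 10 11 12 13 14 15 16 17 18 19 20 21 22 23 24 25 26 27 28
     L  W  L  W  L  W  L  W  L  W  L  W  L  W  L  W  L  W  L  W  L  W  L  W  L  W  L  W  L
Position 28 is L, so the second player wins.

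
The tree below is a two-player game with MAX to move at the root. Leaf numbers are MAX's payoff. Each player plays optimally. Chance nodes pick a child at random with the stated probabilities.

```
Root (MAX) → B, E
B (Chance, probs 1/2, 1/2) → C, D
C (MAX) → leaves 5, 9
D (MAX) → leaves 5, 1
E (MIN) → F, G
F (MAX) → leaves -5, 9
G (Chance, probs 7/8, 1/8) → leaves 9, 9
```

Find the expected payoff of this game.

9

C (MAX): max(5, 9) = 9
D (MAX): max(5, 1) = 5
B (Chance): 1/2·9 + 1/2·5 = 7
F (MAX): max(-5, 9) = 9
G (Chance): 7/8·9 + 1/8·9 = 9
E (MIN): min(9, 9) = 9
Root (MAX): max(7, 9) = 9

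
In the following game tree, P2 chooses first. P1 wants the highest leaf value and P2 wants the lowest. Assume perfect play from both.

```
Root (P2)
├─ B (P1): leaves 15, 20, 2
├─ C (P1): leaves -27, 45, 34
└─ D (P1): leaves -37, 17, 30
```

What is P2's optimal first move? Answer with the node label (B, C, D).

B (P1): max(15, 20, 2) = 20
C (P1): max(-27, 45, 34) = 45
D (P1): max(-37, 17, 30) = 30
Root (P2): min(20, 45, 30) = 20
P2 picks the child with the lowest value: B (value 20).

B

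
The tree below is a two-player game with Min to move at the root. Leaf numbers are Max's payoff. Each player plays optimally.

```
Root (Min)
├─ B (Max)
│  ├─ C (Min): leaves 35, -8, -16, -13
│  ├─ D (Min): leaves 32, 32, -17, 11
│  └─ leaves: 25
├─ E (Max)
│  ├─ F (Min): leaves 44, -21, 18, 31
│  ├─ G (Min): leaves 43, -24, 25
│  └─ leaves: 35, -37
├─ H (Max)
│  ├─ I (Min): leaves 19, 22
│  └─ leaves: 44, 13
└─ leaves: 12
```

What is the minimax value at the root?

C (Min): min(35, -8, -16, -13) = -16
D (Min): min(32, 32, -17, 11) = -17
B (Max): max(-16, -17, 25) = 25
F (Min): min(44, -21, 18, 31) = -21
G (Min): min(43, -24, 25) = -24
E (Max): max(-21, -24, 35, -37) = 35
I (Min): min(19, 22) = 19
H (Max): max(19, 44, 13) = 44
Root (Min): min(25, 35, 44, 12) = 12

12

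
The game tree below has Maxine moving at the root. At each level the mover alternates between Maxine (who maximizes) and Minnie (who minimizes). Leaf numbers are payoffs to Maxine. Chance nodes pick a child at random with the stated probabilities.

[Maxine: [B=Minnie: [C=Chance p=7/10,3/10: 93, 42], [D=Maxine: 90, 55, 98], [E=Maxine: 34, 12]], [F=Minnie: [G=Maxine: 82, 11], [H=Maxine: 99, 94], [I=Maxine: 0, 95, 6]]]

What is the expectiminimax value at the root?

82

C (Chance): 7/10·93 + 3/10·42 = 77.7
D (Maxine): max(90, 55, 98) = 98
E (Maxine): max(34, 12) = 34
B (Minnie): min(77.7, 98, 34) = 34
G (Maxine): max(82, 11) = 82
H (Maxine): max(99, 94) = 99
I (Maxine): max(0, 95, 6) = 95
F (Minnie): min(82, 99, 95) = 82
Root (Maxine): max(34, 82) = 82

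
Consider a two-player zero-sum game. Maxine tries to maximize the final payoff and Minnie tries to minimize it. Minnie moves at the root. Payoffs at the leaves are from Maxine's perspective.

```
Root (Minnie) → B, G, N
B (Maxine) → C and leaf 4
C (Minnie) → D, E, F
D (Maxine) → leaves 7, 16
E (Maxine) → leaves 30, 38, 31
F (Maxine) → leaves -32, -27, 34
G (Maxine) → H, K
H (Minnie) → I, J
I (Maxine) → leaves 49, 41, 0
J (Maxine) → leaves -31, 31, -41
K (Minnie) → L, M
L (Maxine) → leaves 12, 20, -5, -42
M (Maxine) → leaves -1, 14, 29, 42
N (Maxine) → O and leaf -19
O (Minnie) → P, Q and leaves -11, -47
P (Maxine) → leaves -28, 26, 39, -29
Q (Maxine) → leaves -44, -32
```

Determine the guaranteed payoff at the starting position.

-19

D (Maxine): max(7, 16) = 16
E (Maxine): max(30, 38, 31) = 38
F (Maxine): max(-32, -27, 34) = 34
C (Minnie): min(16, 38, 34) = 16
B (Maxine): max(16, 4) = 16
I (Maxine): max(49, 41, 0) = 49
J (Maxine): max(-31, 31, -41) = 31
H (Minnie): min(49, 31) = 31
L (Maxine): max(12, 20, -5, -42) = 20
M (Maxine): max(-1, 14, 29, 42) = 42
K (Minnie): min(20, 42) = 20
G (Maxine): max(31, 20) = 31
P (Maxine): max(-28, 26, 39, -29) = 39
Q (Maxine): max(-44, -32) = -32
O (Minnie): min(39, -32, -11, -47) = -47
N (Maxine): max(-47, -19) = -19
Root (Minnie): min(16, 31, -19) = -19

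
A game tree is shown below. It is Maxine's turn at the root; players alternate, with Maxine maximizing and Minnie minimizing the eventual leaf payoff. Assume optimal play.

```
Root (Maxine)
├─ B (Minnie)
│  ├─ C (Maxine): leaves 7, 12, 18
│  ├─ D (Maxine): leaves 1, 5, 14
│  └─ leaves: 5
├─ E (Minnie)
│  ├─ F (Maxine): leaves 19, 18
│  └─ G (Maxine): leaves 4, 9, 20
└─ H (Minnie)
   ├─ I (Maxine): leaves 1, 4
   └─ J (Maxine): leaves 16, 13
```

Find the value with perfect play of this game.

19

C (Maxine): max(7, 12, 18) = 18
D (Maxine): max(1, 5, 14) = 14
B (Minnie): min(18, 14, 5) = 5
F (Maxine): max(19, 18) = 19
G (Maxine): max(4, 9, 20) = 20
E (Minnie): min(19, 20) = 19
I (Maxine): max(1, 4) = 4
J (Maxine): max(16, 13) = 16
H (Minnie): min(4, 16) = 4
Root (Maxine): max(5, 19, 4) = 19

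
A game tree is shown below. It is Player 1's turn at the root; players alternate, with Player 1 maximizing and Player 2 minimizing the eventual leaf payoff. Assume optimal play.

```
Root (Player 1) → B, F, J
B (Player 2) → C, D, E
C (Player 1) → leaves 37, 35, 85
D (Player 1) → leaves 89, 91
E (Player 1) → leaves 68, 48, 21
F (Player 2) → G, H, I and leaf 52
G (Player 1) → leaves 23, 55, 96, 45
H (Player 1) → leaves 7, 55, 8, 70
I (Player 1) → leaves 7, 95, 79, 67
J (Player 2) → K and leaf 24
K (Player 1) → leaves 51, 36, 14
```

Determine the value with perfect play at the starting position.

68

C (Player 1): max(37, 35, 85) = 85
D (Player 1): max(89, 91) = 91
E (Player 1): max(68, 48, 21) = 68
B (Player 2): min(85, 91, 68) = 68
G (Player 1): max(23, 55, 96, 45) = 96
H (Player 1): max(7, 55, 8, 70) = 70
I (Player 1): max(7, 95, 79, 67) = 95
F (Player 2): min(96, 70, 95, 52) = 52
K (Player 1): max(51, 36, 14) = 51
J (Player 2): min(51, 24) = 24
Root (Player 1): max(68, 52, 24) = 68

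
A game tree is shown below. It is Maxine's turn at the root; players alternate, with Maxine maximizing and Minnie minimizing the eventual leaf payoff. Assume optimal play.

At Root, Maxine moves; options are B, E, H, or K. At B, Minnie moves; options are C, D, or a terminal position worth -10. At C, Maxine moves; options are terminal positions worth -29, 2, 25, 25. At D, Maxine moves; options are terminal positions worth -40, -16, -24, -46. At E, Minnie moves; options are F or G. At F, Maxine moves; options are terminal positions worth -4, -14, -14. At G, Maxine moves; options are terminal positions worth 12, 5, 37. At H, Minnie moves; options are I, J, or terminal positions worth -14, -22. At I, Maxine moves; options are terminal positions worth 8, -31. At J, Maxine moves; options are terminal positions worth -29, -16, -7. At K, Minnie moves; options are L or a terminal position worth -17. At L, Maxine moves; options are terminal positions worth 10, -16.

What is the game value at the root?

C (Maxine): max(-29, 2, 25, 25) = 25
D (Maxine): max(-40, -16, -24, -46) = -16
B (Minnie): min(25, -16, -10) = -16
F (Maxine): max(-4, -14, -14) = -4
G (Maxine): max(12, 5, 37) = 37
E (Minnie): min(-4, 37) = -4
I (Maxine): max(8, -31) = 8
J (Maxine): max(-29, -16, -7) = -7
H (Minnie): min(8, -7, -14, -22) = -22
L (Maxine): max(10, -16) = 10
K (Minnie): min(10, -17) = -17
Root (Maxine): max(-16, -4, -22, -17) = -4

-4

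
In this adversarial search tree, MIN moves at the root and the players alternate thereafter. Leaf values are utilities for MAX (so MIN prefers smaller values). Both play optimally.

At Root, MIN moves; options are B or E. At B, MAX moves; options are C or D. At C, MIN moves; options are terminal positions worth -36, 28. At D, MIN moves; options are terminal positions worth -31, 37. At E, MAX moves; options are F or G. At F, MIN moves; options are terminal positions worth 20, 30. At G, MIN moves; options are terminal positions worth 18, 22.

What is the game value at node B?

C: min(-36, 28) = -36
D: min(-31, 37) = -31
B: max(-36, -31) = -31

-31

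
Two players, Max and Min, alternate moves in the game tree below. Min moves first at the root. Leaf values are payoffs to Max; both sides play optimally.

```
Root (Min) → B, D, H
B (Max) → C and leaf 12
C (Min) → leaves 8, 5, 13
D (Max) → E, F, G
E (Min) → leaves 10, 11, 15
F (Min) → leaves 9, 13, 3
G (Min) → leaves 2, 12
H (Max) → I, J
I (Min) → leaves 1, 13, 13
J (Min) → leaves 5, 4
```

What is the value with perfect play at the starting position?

C (Min): min(8, 5, 13) = 5
B (Max): max(5, 12) = 12
E (Min): min(10, 11, 15) = 10
F (Min): min(9, 13, 3) = 3
G (Min): min(2, 12) = 2
D (Max): max(10, 3, 2) = 10
I (Min): min(1, 13, 13) = 1
J (Min): min(5, 4) = 4
H (Max): max(1, 4) = 4
Root (Min): min(12, 10, 4) = 4

4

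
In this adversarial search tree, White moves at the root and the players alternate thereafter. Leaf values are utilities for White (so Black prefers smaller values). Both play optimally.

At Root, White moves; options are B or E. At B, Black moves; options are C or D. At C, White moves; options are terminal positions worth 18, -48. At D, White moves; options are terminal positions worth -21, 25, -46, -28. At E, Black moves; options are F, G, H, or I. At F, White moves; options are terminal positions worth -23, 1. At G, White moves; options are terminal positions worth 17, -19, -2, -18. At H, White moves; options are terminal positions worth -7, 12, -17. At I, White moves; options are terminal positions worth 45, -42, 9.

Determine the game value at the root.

18

C (White): max(18, -48) = 18
D (White): max(-21, 25, -46, -28) = 25
B (Black): min(18, 25) = 18
F (White): max(-23, 1) = 1
G (White): max(17, -19, -2, -18) = 17
H (White): max(-7, 12, -17) = 12
I (White): max(45, -42, 9) = 45
E (Black): min(1, 17, 12, 45) = 1
Root (White): max(18, 1) = 18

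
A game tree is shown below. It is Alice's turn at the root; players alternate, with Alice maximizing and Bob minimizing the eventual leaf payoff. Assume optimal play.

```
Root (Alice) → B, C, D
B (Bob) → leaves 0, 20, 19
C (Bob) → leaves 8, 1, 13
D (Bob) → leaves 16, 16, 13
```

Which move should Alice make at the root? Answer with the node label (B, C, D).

B (Bob): min(0, 20, 19) = 0
C (Bob): min(8, 1, 13) = 1
D (Bob): min(16, 16, 13) = 13
Root (Alice): max(0, 1, 13) = 13
Alice picks the child with the highest value: D (value 13).

D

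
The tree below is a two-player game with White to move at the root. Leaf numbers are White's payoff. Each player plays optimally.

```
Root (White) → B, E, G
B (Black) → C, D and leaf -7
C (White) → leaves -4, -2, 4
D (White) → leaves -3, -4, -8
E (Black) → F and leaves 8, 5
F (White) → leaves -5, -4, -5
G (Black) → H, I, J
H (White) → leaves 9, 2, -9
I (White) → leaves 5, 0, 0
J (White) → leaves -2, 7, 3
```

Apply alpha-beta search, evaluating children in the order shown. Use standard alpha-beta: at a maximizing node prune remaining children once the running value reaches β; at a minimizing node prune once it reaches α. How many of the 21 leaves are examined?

20

C [α=-∞,β=+∞]: v=4
D [α=-∞,β=4]: v=-3
B [α=-∞,β=+∞]: v=-7
F [α=-7,β=+∞]: v=-4
E [α=-7,β=+∞]: v=-4
H [α=-4,β=+∞]: v=9
I [α=-4,β=9]: v=5
J [α=-4,β=5]: v=7 after child 2 ≥ β → β-cutoff, skip 1
G [α=-4,β=+∞]: v=5
Root [α=-∞,β=+∞]: v=5
Leaves evaluated: 20 of 21.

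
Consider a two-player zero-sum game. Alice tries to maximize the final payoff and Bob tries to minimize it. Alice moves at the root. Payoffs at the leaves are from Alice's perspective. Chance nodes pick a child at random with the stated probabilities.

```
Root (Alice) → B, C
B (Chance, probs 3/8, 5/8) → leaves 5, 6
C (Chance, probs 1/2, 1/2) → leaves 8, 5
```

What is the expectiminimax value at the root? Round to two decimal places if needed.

6.5

B (Chance): 3/8·5 + 5/8·6 = 5.62
C (Chance): 1/2·8 + 1/2·5 = 6.5
Root (Alice): max(5.62, 6.5) = 6.5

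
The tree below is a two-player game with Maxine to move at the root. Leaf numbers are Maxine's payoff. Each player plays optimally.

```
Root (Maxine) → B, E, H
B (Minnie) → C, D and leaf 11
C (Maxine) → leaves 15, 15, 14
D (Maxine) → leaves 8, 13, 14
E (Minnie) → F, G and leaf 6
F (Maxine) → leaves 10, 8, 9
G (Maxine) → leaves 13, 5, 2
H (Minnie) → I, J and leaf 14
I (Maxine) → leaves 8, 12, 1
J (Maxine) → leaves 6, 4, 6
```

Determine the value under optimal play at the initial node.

C (Maxine): max(15, 15, 14) = 15
D (Maxine): max(8, 13, 14) = 14
B (Minnie): min(15, 14, 11) = 11
F (Maxine): max(10, 8, 9) = 10
G (Maxine): max(13, 5, 2) = 13
E (Minnie): min(10, 13, 6) = 6
I (Maxine): max(8, 12, 1) = 12
J (Maxine): max(6, 4, 6) = 6
H (Minnie): min(12, 6, 14) = 6
Root (Maxine): max(11, 6, 6) = 11

11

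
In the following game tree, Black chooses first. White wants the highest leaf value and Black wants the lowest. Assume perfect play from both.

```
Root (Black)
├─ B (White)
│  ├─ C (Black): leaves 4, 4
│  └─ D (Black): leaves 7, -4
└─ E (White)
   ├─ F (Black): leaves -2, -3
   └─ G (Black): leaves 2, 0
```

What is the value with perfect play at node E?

F: min(-2, -3) = -3
G: min(2, 0) = 0
E: max(-3, 0) = 0

0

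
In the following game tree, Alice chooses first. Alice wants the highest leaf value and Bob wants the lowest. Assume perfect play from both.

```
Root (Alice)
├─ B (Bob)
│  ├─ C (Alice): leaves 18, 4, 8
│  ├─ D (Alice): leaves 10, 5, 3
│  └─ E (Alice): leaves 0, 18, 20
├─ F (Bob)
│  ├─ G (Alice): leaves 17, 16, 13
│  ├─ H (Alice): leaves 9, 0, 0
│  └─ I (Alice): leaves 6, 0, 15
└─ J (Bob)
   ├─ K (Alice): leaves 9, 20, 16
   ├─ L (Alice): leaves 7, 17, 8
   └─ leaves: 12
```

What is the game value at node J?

12

K: max(9, 20, 16) = 20
L: max(7, 17, 8) = 17
J: min(20, 17, 12) = 12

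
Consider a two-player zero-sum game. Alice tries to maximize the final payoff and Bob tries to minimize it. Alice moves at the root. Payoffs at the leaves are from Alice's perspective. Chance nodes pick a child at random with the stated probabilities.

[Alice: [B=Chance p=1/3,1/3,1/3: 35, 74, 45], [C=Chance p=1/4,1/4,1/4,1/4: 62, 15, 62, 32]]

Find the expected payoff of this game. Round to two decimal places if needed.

51.33

B (Chance): 1/3·35 + 1/3·74 + 1/3·45 = 51.33
C (Chance): 1/4·62 + 1/4·15 + 1/4·62 + 1/4·32 = 42.75
Root (Alice): max(51.33, 42.75) = 51.33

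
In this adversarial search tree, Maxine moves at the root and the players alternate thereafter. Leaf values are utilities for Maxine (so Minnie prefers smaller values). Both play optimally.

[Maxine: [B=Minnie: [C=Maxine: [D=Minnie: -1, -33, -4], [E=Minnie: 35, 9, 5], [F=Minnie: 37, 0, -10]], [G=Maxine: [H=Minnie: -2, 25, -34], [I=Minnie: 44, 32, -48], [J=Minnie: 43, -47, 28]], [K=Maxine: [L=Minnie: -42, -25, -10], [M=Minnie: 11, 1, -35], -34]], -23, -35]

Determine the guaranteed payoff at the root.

-23

D (Minnie): min(-1, -33, -4) = -33
E (Minnie): min(35, 9, 5) = 5
F (Minnie): min(37, 0, -10) = -10
C (Maxine): max(-33, 5, -10) = 5
H (Minnie): min(-2, 25, -34) = -34
I (Minnie): min(44, 32, -48) = -48
J (Minnie): min(43, -47, 28) = -47
G (Maxine): max(-34, -48, -47) = -34
L (Minnie): min(-42, -25, -10) = -42
M (Minnie): min(11, 1, -35) = -35
K (Maxine): max(-42, -35, -34) = -34
B (Minnie): min(5, -34, -34) = -34
Root (Maxine): max(-34, -23, -35) = -23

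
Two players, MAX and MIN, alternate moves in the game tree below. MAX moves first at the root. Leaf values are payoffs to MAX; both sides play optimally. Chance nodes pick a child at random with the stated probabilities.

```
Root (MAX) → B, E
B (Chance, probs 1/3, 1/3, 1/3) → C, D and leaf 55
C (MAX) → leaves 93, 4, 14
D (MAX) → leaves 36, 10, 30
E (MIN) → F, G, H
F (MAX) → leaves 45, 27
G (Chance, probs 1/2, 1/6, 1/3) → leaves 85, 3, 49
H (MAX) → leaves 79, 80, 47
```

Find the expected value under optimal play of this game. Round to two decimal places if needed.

C (MAX): max(93, 4, 14) = 93
D (MAX): max(36, 10, 30) = 36
B (Chance): 1/3·93 + 1/3·36 + 1/3·55 = 61.33
F (MAX): max(45, 27) = 45
G (Chance): 1/2·85 + 1/6·3 + 1/3·49 = 59.33
H (MAX): max(79, 80, 47) = 80
E (MIN): min(45, 59.33, 80) = 45
Root (MAX): max(61.33, 45) = 61.33

61.33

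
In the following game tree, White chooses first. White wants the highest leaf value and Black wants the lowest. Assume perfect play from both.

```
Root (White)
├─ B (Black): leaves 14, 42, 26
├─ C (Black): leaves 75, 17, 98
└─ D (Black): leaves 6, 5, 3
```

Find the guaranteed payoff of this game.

17

B (Black): min(14, 42, 26) = 14
C (Black): min(75, 17, 98) = 17
D (Black): min(6, 5, 3) = 3
Root (White): max(14, 17, 3) = 17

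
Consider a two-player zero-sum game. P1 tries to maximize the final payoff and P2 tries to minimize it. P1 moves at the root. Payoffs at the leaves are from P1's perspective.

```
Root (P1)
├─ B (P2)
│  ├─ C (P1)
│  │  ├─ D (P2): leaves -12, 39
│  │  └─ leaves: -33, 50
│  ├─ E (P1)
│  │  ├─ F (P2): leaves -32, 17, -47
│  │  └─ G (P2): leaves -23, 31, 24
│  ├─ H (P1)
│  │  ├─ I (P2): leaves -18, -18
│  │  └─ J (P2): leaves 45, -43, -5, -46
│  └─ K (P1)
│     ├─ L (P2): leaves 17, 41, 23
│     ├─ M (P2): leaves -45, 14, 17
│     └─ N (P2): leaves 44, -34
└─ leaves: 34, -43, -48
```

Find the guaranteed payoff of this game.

34

D (P2): min(-12, 39) = -12
C (P1): max(-12, -33, 50) = 50
F (P2): min(-32, 17, -47) = -47
G (P2): min(-23, 31, 24) = -23
E (P1): max(-47, -23) = -23
I (P2): min(-18, -18) = -18
J (P2): min(45, -43, -5, -46) = -46
H (P1): max(-18, -46) = -18
L (P2): min(17, 41, 23) = 17
M (P2): min(-45, 14, 17) = -45
N (P2): min(44, -34) = -34
K (P1): max(17, -45, -34) = 17
B (P2): min(50, -23, -18, 17) = -23
Root (P1): max(-23, 34, -43, -48) = 34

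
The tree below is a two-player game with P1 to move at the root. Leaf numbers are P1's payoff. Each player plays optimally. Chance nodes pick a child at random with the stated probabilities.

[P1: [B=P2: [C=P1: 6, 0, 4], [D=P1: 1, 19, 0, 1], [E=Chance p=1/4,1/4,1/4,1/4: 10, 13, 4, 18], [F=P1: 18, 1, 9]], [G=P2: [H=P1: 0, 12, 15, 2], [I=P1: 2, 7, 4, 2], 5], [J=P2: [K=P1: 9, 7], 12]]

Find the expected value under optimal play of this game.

C (P1): max(6, 0, 4) = 6
D (P1): max(1, 19, 0, 1) = 19
E (Chance): 1/4·10 + 1/4·13 + 1/4·4 + 1/4·18 = 11.25
F (P1): max(18, 1, 9) = 18
B (P2): min(6, 19, 11.25, 18) = 6
H (P1): max(0, 12, 15, 2) = 15
I (P1): max(2, 7, 4, 2) = 7
G (P2): min(15, 7, 5) = 5
K (P1): max(9, 7) = 9
J (P2): min(9, 12) = 9
Root (P1): max(6, 5, 9) = 9

9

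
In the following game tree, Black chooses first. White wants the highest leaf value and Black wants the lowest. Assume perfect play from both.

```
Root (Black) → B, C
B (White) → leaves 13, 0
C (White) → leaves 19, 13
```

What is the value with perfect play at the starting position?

B (White): max(13, 0) = 13
C (White): max(19, 13) = 19
Root (Black): min(13, 19) = 13

13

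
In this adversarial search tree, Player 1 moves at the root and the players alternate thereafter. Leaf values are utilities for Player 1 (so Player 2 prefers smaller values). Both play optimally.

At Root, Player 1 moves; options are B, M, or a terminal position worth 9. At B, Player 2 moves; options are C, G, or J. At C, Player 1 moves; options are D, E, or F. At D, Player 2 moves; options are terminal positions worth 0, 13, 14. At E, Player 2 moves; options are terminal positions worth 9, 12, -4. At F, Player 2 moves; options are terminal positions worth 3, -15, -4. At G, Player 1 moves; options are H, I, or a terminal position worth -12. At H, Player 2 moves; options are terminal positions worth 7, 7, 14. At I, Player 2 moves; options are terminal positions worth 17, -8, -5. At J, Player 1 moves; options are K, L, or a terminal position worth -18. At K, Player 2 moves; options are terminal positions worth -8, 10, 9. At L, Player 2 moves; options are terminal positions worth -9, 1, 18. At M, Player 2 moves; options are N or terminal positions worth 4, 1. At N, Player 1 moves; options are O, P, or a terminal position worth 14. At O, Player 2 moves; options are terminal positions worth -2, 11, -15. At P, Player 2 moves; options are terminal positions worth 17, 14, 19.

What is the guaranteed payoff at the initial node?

D (Player 2): min(0, 13, 14) = 0
E (Player 2): min(9, 12, -4) = -4
F (Player 2): min(3, -15, -4) = -15
C (Player 1): max(0, -4, -15) = 0
H (Player 2): min(7, 7, 14) = 7
I (Player 2): min(17, -8, -5) = -8
G (Player 1): max(7, -8, -12) = 7
K (Player 2): min(-8, 10, 9) = -8
L (Player 2): min(-9, 1, 18) = -9
J (Player 1): max(-8, -9, -18) = -8
B (Player 2): min(0, 7, -8) = -8
O (Player 2): min(-2, 11, -15) = -15
P (Player 2): min(17, 14, 19) = 14
N (Player 1): max(-15, 14, 14) = 14
M (Player 2): min(14, 4, 1) = 1
Root (Player 1): max(-8, 1, 9) = 9

9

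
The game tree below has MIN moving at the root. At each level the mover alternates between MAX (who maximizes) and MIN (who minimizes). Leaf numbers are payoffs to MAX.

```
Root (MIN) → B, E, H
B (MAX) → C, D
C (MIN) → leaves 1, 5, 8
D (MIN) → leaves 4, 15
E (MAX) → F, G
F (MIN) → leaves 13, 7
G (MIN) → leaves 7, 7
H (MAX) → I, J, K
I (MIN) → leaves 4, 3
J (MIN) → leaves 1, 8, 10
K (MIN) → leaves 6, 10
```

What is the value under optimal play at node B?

4

C: min(1, 5, 8) = 1
D: min(4, 15) = 4
B: max(1, 4) = 4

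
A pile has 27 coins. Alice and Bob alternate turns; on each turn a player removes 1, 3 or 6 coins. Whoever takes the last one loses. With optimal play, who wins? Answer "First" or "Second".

First

Positions where the player to move wins (W) vs loses (L):
i:   0  1  2  3  4  5  6  7  8  9 10 11 12 13 14 15 16 17 18 19 20 21 22 23 24 25 26 27
     W  L  W  L  W  L  W  W  W  W  L  W  L  W  L  W  W  W  W  L  W  L  W  L  W  W  W  W
Position 27 is W, so the first player wins.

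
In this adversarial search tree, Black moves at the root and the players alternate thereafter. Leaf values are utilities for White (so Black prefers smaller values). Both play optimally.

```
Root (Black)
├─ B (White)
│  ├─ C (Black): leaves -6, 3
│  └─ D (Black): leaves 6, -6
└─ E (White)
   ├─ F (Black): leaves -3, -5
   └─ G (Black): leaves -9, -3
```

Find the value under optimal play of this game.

-6

C (Black): min(-6, 3) = -6
D (Black): min(6, -6) = -6
B (White): max(-6, -6) = -6
F (Black): min(-3, -5) = -5
G (Black): min(-9, -3) = -9
E (White): max(-5, -9) = -5
Root (Black): min(-6, -5) = -6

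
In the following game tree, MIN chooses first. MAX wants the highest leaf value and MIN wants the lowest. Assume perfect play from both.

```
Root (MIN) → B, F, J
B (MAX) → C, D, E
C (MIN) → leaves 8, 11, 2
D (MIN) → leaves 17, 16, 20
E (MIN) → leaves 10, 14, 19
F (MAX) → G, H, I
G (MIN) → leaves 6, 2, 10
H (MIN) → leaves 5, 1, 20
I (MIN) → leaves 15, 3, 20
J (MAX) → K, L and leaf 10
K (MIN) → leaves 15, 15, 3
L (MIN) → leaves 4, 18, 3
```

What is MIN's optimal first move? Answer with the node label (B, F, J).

C (MIN): min(8, 11, 2) = 2
D (MIN): min(17, 16, 20) = 16
E (MIN): min(10, 14, 19) = 10
B (MAX): max(2, 16, 10) = 16
G (MIN): min(6, 2, 10) = 2
H (MIN): min(5, 1, 20) = 1
I (MIN): min(15, 3, 20) = 3
F (MAX): max(2, 1, 3) = 3
K (MIN): min(15, 15, 3) = 3
L (MIN): min(4, 18, 3) = 3
J (MAX): max(3, 3, 10) = 10
Root (MIN): min(16, 3, 10) = 3
MIN picks the child with the lowest value: F (value 3).

F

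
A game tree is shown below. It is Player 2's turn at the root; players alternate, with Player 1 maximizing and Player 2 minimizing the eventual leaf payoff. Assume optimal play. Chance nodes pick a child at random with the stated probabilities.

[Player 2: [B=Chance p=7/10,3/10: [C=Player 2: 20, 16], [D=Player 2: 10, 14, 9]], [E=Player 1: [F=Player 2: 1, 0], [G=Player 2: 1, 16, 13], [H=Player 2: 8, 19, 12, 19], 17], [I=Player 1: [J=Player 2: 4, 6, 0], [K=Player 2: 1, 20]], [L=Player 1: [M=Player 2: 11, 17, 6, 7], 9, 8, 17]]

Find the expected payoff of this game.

1

C (Player 2): min(20, 16) = 16
D (Player 2): min(10, 14, 9) = 9
B (Chance): 7/10·16 + 3/10·9 = 13.9
F (Player 2): min(1, 0) = 0
G (Player 2): min(1, 16, 13) = 1
H (Player 2): min(8, 19, 12, 19) = 8
E (Player 1): max(0, 1, 8, 17) = 17
J (Player 2): min(4, 6, 0) = 0
K (Player 2): min(1, 20) = 1
I (Player 1): max(0, 1) = 1
M (Player 2): min(11, 17, 6, 7) = 6
L (Player 1): max(6, 9, 8, 17) = 17
Root (Player 2): min(13.9, 17, 1, 17) = 1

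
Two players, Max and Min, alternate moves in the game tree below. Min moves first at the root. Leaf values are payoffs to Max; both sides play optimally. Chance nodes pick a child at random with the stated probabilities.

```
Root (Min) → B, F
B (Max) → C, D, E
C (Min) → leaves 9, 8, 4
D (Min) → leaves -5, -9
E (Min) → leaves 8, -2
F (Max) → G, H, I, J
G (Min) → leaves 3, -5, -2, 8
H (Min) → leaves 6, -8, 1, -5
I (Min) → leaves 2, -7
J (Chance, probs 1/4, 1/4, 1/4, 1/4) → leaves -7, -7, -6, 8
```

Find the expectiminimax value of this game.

C (Min): min(9, 8, 4) = 4
D (Min): min(-5, -9) = -9
E (Min): min(8, -2) = -2
B (Max): max(4, -9, -2) = 4
G (Min): min(3, -5, -2, 8) = -5
H (Min): min(6, -8, 1, -5) = -8
I (Min): min(2, -7) = -7
J (Chance): 1/4·-7 + 1/4·-7 + 1/4·-6 + 1/4·8 = -3
F (Max): max(-5, -8, -7, -3) = -3
Root (Min): min(4, -3) = -3

-3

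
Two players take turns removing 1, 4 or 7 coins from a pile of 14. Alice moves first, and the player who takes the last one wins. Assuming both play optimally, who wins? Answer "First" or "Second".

Mark each pile size as W (mover wins) or L (mover loses):
i:   0  1  2  3  4  5  6  7  8  9 10 11 12 13 14
     L  W  L  W  W  L  W  W  L  W  L  W  W  L  W
Position 14 is W, so the first player wins.

First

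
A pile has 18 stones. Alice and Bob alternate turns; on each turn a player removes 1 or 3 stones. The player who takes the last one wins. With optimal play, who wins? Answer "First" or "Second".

Second

Compute winning (W) and losing (L) positions by backward induction:
i:   0  1  2  3  4  5  6  7  8  9 10 11 12 13 14 15 16 17 18
     L  W  L  W  L  W  L  W  L  W  L  W  L  W  L  W  L  W  L
Position 18 is L, so the second player wins.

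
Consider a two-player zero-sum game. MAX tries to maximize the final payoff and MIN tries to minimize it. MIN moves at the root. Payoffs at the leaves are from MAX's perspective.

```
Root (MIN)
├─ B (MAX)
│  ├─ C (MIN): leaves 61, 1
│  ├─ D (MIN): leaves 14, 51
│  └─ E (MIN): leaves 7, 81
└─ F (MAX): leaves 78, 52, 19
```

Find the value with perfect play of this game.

C (MIN): min(61, 1) = 1
D (MIN): min(14, 51) = 14
E (MIN): min(7, 81) = 7
B (MAX): max(1, 14, 7) = 14
F (MAX): max(78, 52, 19) = 78
Root (MIN): min(14, 78) = 14

14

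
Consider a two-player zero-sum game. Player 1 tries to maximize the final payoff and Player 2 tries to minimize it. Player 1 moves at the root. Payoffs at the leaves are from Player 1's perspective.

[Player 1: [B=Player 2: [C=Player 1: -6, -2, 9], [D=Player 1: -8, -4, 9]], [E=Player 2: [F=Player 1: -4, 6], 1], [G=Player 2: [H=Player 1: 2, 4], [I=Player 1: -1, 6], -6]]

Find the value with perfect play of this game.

9

C (Player 1): max(-6, -2, 9) = 9
D (Player 1): max(-8, -4, 9) = 9
B (Player 2): min(9, 9) = 9
F (Player 1): max(-4, 6) = 6
E (Player 2): min(6, 1) = 1
H (Player 1): max(2, 4) = 4
I (Player 1): max(-1, 6) = 6
G (Player 2): min(4, 6, -6) = -6
Root (Player 1): max(9, 1, -6) = 9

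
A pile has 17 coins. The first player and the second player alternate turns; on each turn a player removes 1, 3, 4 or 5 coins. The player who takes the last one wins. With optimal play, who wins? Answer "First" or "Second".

W/L table (W = player to move can force a win):
i:   0  1  2  3  4  5  6  7  8  9 10 11 12 13 14 15 16 17
     L  W  L  W  W  W  W  W  L  W  L  W  W  W  W  W  L  W
Position 17 is W, so the first player wins.

First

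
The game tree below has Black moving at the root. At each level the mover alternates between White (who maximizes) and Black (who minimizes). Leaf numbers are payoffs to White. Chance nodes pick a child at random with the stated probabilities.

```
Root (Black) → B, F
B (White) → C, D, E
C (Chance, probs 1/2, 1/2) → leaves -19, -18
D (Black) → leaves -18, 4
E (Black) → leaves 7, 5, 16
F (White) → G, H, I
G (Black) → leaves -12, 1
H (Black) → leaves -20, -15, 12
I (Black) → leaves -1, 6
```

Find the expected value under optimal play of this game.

-1

C (Chance): 1/2·-19 + 1/2·-18 = -18.5
D (Black): min(-18, 4) = -18
E (Black): min(7, 5, 16) = 5
B (White): max(-18.5, -18, 5) = 5
G (Black): min(-12, 1) = -12
H (Black): min(-20, -15, 12) = -20
I (Black): min(-1, 6) = -1
F (White): max(-12, -20, -1) = -1
Root (Black): min(5, -1) = -1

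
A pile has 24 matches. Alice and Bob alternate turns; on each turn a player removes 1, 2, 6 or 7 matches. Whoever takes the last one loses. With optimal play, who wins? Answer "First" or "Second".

Compute winning (W) and losing (L) positions by backward induction:
i:   0  1  2  3  4  5  6  7  8  9 10 11 12 13 14 15 16 17 18 19 20 21 22 23 24
     W  L  W  W  L  W  W  W  W  L  W  W  L  W  W  W  W  L  W  W  L  W  W  W  W
Position 24 is W, so the first player wins.

First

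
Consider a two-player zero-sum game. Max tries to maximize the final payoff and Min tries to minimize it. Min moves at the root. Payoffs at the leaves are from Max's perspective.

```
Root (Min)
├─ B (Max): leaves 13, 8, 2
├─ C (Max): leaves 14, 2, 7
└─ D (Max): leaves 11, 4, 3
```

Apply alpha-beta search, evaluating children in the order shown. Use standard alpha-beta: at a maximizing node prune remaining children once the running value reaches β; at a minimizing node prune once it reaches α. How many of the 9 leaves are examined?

B [α=-∞,β=+∞]: v=13
C [α=-∞,β=13]: v=14 after child 1 ≥ β → β-cutoff, skip 2
D [α=-∞,β=13]: v=11
Root [α=-∞,β=+∞]: v=11
Leaves evaluated: 7 of 9.

7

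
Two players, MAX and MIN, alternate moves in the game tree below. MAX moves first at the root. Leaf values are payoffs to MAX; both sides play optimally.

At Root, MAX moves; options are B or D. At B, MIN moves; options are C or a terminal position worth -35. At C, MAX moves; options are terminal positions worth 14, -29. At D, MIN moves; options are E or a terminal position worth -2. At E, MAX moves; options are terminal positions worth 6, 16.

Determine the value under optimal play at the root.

C (MAX): max(14, -29) = 14
B (MIN): min(14, -35) = -35
E (MAX): max(6, 16) = 16
D (MIN): min(16, -2) = -2
Root (MAX): max(-35, -2) = -2

-2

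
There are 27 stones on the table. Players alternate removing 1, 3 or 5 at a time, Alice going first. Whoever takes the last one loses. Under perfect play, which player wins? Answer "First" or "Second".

W/L table (W = player to move can force a win):
i:   0  1  2  3  4  5  6  7  8  9 10 11 12 13 14 15 16 17 18 19 20 21 22 23 24 25 26 27
     W  L  W  L  W  L  W  L  W  L  W  L  W  L  W  L  W  L  W  L  W  L  W  L  W  L  W  L
Position 27 is L, so the second player wins.

Second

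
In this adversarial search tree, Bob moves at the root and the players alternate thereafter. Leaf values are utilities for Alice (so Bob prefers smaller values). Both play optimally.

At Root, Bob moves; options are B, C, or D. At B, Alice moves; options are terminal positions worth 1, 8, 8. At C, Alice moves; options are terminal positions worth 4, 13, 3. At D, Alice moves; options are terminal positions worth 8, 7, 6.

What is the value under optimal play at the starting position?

8

B (Alice): max(1, 8, 8) = 8
C (Alice): max(4, 13, 3) = 13
D (Alice): max(8, 7, 6) = 8
Root (Bob): min(8, 13, 8) = 8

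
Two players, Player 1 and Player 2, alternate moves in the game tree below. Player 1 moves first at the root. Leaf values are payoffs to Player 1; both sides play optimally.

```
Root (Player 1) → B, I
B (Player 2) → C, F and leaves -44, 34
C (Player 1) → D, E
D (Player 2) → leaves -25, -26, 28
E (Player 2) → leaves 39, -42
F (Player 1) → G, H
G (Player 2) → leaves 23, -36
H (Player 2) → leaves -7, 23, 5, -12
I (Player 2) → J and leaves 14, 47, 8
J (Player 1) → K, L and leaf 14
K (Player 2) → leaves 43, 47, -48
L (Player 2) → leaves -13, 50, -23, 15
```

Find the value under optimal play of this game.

8

D (Player 2): min(-25, -26, 28) = -26
E (Player 2): min(39, -42) = -42
C (Player 1): max(-26, -42) = -26
G (Player 2): min(23, -36) = -36
H (Player 2): min(-7, 23, 5, -12) = -12
F (Player 1): max(-36, -12) = -12
B (Player 2): min(-26, -12, -44, 34) = -44
K (Player 2): min(43, 47, -48) = -48
L (Player 2): min(-13, 50, -23, 15) = -23
J (Player 1): max(-48, -23, 14) = 14
I (Player 2): min(14, 14, 47, 8) = 8
Root (Player 1): max(-44, 8) = 8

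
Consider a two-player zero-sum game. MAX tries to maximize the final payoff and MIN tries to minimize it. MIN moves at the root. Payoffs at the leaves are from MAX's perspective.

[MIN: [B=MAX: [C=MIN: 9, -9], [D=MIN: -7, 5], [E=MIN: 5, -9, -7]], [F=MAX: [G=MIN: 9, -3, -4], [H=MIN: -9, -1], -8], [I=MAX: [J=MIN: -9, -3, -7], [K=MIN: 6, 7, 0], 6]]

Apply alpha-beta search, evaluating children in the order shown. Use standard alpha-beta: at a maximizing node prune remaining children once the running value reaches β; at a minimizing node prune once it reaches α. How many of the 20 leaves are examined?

15

C [α=-∞,β=+∞]: v=-9
D [α=-9,β=+∞]: v=-7
E [α=-7,β=+∞]: v=-9 after child 2 ≤ α → α-cutoff, skip 1
B [α=-∞,β=+∞]: v=-7
G [α=-∞,β=-7]: v=-4
F [α=-∞,β=-7]: v=-4 after child 1 ≥ β → β-cutoff, skip 2
J [α=-∞,β=-7]: v=-9
K [α=-9,β=-7]: v=0
I [α=-∞,β=-7]: v=0 after child 2 ≥ β → β-cutoff, skip 1
Root [α=-∞,β=+∞]: v=-7
Leaves evaluated: 15 of 20.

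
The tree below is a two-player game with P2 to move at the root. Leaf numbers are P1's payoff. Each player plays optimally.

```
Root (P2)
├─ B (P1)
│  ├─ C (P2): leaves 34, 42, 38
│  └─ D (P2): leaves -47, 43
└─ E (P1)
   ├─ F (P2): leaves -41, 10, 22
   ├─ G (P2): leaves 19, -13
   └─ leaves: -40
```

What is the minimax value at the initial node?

C (P2): min(34, 42, 38) = 34
D (P2): min(-47, 43) = -47
B (P1): max(34, -47) = 34
F (P2): min(-41, 10, 22) = -41
G (P2): min(19, -13) = -13
E (P1): max(-41, -13, -40) = -13
Root (P2): min(34, -13) = -13

-13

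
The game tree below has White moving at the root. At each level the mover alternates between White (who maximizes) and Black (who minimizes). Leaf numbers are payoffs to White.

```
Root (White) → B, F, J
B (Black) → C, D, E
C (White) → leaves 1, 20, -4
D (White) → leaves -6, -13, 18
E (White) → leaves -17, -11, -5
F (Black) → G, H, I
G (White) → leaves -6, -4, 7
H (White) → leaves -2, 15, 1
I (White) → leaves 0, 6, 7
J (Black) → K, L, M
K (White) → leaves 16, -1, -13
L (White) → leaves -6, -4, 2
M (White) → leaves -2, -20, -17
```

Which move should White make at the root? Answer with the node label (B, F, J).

C (White): max(1, 20, -4) = 20
D (White): max(-6, -13, 18) = 18
E (White): max(-17, -11, -5) = -5
B (Black): min(20, 18, -5) = -5
G (White): max(-6, -4, 7) = 7
H (White): max(-2, 15, 1) = 15
I (White): max(0, 6, 7) = 7
F (Black): min(7, 15, 7) = 7
K (White): max(16, -1, -13) = 16
L (White): max(-6, -4, 2) = 2
M (White): max(-2, -20, -17) = -2
J (Black): min(16, 2, -2) = -2
Root (White): max(-5, 7, -2) = 7
White picks the child with the highest value: F (value 7).

F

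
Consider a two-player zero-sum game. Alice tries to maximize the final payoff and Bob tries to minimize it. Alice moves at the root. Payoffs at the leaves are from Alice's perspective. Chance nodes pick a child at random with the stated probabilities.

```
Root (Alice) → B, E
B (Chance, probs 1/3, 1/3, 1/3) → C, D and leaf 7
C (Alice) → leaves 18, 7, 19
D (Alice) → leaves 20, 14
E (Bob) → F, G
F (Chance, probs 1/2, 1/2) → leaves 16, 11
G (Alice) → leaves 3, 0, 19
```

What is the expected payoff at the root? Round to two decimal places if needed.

15.33

C (Alice): max(18, 7, 19) = 19
D (Alice): max(20, 14) = 20
B (Chance): 1/3·19 + 1/3·20 + 1/3·7 = 15.33
F (Chance): 1/2·16 + 1/2·11 = 13.5
G (Alice): max(3, 0, 19) = 19
E (Bob): min(13.5, 19) = 13.5
Root (Alice): max(15.33, 13.5) = 15.33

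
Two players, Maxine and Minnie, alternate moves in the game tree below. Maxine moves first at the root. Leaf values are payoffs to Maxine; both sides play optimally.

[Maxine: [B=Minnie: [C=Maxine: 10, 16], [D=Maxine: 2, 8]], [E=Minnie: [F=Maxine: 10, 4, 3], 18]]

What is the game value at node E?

F: max(10, 4, 3) = 10
E: min(10, 18) = 10

10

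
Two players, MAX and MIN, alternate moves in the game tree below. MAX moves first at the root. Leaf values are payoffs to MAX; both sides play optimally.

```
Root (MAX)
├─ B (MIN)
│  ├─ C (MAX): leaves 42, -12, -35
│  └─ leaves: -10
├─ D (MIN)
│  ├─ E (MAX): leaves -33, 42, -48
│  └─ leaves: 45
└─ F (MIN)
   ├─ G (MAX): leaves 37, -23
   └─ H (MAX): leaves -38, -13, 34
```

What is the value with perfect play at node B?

C: max(42, -12, -35) = 42
B: min(42, -10) = -10

-10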